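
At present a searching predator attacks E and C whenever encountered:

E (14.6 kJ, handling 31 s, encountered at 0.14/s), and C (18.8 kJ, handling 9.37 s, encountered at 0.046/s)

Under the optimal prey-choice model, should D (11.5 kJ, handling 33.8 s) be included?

No

Intake rate on the current diet: R = (0.14×14.6 + 0.046×18.8) / (1 + 0.14×31 + 0.046×9.37) = 2.909/5.771 = 0.504 kJ/s.
D: E/h = 11.5/33.8 = 0.3402 kJ/s.
0.3402 < 0.504, so adding D would lower the average — exclude it.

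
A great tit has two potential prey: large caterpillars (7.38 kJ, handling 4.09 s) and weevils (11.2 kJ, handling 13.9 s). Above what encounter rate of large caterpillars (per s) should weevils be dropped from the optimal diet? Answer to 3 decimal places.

The zero-one rule: include weevils iff E₂/h₂ > λE₁/(1+λh₁). Equality gives the switch point.
λE₁h₂ = E₂ + λE₂h₁ ⇒ λ = E₂/(E₁h₂ − E₂h₁) = 11.2/(102.6 − 45.81) = 0.1973 per s.

0.197 per s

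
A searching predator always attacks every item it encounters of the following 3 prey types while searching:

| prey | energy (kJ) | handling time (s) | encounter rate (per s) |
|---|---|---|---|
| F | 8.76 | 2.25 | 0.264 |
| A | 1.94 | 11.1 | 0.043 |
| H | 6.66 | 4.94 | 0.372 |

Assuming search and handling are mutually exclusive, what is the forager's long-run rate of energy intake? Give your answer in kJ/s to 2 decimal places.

Energy encountered per unit search time: 0.264×8.76 + 0.043×1.94 + 0.372×6.66 = 4.874 kJ/s.
Handling time per unit search time: 0.264×2.25 + 0.043×11.1 + 0.372×4.94 = 2.909.
Rate = 4.874/(1 + 2.909) = 1.247 kJ/s.

1.25 kJ/s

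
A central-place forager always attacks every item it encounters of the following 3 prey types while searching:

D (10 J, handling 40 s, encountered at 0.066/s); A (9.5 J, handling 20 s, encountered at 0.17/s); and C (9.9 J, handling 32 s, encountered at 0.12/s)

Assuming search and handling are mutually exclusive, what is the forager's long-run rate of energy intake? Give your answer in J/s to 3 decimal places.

Energy encountered per unit search time: 0.066×10 + 0.17×9.5 + 0.12×9.9 = 3.463 J/s.
Handling time per unit search time: 0.066×40 + 0.17×20 + 0.12×32 = 9.88.
Rate = 3.463/(1 + 9.88) = 0.3183 J/s.

0.318 J/s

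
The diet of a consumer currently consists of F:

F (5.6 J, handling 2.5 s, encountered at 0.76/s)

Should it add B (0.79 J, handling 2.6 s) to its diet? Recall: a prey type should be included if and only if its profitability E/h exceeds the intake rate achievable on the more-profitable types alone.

No

Intake rate on the current diet: R = (0.76×5.6) / (1 + 0.76×2.5) = 4.256/2.9 = 1.468 J/s.
B: E/h = 0.79/2.6 = 0.3038 J/s.
Since 0.3038 < R, time spent handling B is better spent searching.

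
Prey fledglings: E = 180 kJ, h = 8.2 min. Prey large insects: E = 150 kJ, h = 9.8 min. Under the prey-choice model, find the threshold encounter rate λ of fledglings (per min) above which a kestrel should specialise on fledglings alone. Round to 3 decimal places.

0.281 per min

At the threshold, the rate on fledglings alone equals the profitability of large insects: λ·180/(1 + λ·8.2) = 150/9.8 = 15.31.
Rearranging, λ(180 − 15.31×8.2) = 15.31, so λ = 15.31/54.49 = 0.2809 per min.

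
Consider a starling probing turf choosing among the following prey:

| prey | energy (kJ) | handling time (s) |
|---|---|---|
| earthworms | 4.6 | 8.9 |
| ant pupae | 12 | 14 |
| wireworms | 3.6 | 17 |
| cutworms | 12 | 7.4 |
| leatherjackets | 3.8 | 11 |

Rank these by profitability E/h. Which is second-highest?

ant pupae

Profitability E/h (kJ/s): earthworms = 4.6/8.9 = 0.517, ant pupae = 12/14 = 0.857, wireworms = 3.6/17 = 0.212, cutworms = 12/7.4 = 1.62, leatherjackets = 3.8/11 = 0.345.
Ranked: cutworms > ant pupae > earthworms > leatherjackets > wireworms.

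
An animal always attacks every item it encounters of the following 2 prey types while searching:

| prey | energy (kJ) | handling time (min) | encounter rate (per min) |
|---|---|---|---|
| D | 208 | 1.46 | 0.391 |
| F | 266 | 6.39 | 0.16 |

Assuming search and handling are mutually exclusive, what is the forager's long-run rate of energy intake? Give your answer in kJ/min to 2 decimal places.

R = Σλ_iE_i / (1 + Σλ_ih_i)
Numerator: 0.391×208 + 0.16×266 = 123.9
Denominator: 1 + 0.391×1.46 + 0.16×6.39 = 2.593
R = 123.9/2.593 = 47.77 kJ/min

47.77 kJ/min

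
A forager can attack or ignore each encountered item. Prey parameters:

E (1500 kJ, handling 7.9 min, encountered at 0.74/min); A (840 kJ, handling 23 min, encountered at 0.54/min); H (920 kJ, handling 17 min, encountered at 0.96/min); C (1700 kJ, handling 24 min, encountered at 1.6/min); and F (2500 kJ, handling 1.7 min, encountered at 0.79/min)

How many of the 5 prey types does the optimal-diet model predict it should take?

E/h in descending order: F 1.47e+03, E 190, C 70.8, H 54.1, A 36.5 kJ/min. The optimal diet is the largest prefix of this list for which every included type satisfies E_i/h_i > R on the types above it.
Rate on top 1: 842.9. E: 190 < 842.9 → exclude; stop.
Optimal diet: F — 1 of 5 types.

1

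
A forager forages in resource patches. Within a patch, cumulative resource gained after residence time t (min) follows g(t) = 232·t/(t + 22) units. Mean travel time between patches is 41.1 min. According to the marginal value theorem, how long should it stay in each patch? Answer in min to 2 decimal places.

Maximise g(t)/(T+t): set derivative to zero → g'(t)(T+t) = g(t).
g'(t) = 232·22/(t + 22)². Setting 232·22/(t+22)² = 232t/[(t+22)(41.1+t)] gives 22(41.1+t) = t(t+22), so t² = 22×41.1 = 904.2.
t* = √904.2 = 30.07 min.

30.07 min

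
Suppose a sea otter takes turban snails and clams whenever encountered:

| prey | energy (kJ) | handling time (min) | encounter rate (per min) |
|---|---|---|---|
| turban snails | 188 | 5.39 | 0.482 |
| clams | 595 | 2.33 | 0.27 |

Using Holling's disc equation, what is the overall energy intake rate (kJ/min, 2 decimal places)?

Energy encountered per unit search time: 0.482×188 + 0.27×595 = 251.3 kJ/min.
Handling time per unit search time: 0.482×5.39 + 0.27×2.33 = 3.227.
Rate = 251.3/(1 + 3.227) = 59.44 kJ/min.

59.44 kJ/min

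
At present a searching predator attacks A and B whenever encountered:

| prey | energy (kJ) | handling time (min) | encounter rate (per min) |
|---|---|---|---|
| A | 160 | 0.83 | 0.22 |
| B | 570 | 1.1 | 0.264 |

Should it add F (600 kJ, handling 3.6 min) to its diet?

On A and B alone, R = ΣλE/(1+Σλh) = 185.7/1.473 = 126.1 kJ/min.
F: E/h = 600/3.6 = 166.7 kJ/min.
166.7 > 126.1, so adding F raises the average — include it.

Yes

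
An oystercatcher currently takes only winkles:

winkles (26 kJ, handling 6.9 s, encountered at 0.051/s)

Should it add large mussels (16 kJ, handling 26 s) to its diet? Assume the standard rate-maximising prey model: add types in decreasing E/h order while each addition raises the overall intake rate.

No

Intake rate on the current diet: R = (0.051×26) / (1 + 0.051×6.9) = 1.326/1.352 = 0.9808 kJ/s.
large mussels: E/h = 16/26 = 0.6154 kJ/s.
0.6154 < 0.9808, so adding large mussels would lower the average — exclude it.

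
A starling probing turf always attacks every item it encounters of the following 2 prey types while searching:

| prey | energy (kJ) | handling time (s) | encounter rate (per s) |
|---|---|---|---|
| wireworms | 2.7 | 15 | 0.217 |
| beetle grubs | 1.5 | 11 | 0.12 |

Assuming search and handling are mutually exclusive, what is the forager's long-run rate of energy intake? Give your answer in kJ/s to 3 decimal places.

R = (0.217×2.7 + 0.12×1.5) / (1 + 0.217×15 + 0.12×11) = 0.7659/5.575 = 0.1374 kJ/s.

0.137 kJ/s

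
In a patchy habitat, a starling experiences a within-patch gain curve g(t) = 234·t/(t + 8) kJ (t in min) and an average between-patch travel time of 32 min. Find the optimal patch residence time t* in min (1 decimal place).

By the marginal value theorem, leave when the instantaneous gain rate g'(t) equals the habitat-wide average g(t)/(T + t).
g'(t) = 234·8/(t + 8)². Setting 234·8/(t+8)² = 234t/[(t+8)(32+t)] gives 8(32+t) = t(t+8), so t² = 8×32 = 256.
t* = √256 = 16 min.

16.0 min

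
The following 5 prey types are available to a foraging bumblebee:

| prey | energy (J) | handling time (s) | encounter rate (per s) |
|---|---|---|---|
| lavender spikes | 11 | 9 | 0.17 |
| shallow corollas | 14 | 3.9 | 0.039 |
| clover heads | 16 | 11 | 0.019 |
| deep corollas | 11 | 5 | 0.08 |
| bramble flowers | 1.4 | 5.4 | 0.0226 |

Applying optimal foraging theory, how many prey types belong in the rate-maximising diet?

4

Profitabilities (E/h, J/s): shallow corollas 3.59, deep corollas 2.2, clover heads 1.45, lavender spikes 1.22, bramble flowers 0.259. Add prey in this order while the next type's profitability exceeds the intake rate on those already taken.
Rate on top 1: 0.4739. deep corollas: 2.2 > 0.4739 → include.
Rate on top 2: 0.9188. clover heads: 1.45 > 0.9188 → include.
Rate on top 3: 0.9823. lavender spikes: 1.22 > 0.9823 → include.
Rate on top 4: 1.094. bramble flowers: 0.259 < 1.094 → exclude; stop.
Optimal diet: shallow corollas, deep corollas, clover heads, lavender spikes — 4 of 5 types.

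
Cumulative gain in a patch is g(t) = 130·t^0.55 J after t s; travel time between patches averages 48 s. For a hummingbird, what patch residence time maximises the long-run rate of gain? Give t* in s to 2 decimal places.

58.67 s

Maximise g(t)/(T+t): set derivative to zero → g'(t)(T+t) = g(t).
g'(t) = 0.55·130·t^-0.45. Setting 0.55·130·t^-0.45 = 130·t^0.55/(48+t) gives 0.55(48+t) = t, so 0.45·t = 0.55×48.
t* = 0.55×48/0.45 = 58.67 s.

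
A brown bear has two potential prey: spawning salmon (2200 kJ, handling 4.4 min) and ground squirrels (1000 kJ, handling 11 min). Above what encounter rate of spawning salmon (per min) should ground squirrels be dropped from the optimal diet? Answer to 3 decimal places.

The zero-one rule: include ground squirrels iff E₂/h₂ > λE₁/(1+λh₁). Equality gives the switch point.
λE₁h₂ = E₂ + λE₂h₁ ⇒ λ = E₂/(E₁h₂ − E₂h₁) = 1000/(2.42e+04 − 4400) = 0.05051 per min.

0.051 per min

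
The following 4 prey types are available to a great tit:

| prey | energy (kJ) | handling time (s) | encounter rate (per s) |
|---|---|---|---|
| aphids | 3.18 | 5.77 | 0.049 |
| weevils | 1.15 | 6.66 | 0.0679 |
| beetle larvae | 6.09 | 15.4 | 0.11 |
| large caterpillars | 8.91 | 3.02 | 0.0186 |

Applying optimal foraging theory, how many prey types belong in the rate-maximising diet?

E/h in descending order: large caterpillars 2.95, aphids 0.551, beetle larvae 0.395, weevils 0.173 kJ/s. The optimal diet is the largest prefix of this list for which every included type satisfies E_i/h_i > R on the types above it.
Rate on top 1: 0.1569. aphids: 0.551 > 0.1569 → include.
Rate on top 2: 0.2402. beetle larvae: 0.395 > 0.2402 → include.
Rate on top 3: 0.3269. weevils: 0.173 < 0.3269 → exclude; stop.
Optimal diet: large caterpillars, aphids, beetle larvae — 3 of 4 types.

3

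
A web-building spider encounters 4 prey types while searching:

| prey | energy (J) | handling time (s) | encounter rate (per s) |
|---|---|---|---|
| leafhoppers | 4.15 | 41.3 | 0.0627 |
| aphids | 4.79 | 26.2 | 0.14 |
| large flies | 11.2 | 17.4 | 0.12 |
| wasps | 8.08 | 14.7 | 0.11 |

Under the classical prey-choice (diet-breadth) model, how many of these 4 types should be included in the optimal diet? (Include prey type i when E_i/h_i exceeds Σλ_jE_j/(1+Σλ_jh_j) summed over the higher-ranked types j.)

2

Rank by E/h (J/s): large flies 0.644, wasps 0.55, aphids 0.183, leafhoppers 0.1. Include each in turn until the next type's E/h falls below the running intake rate.
Rate on top 1: 0.4352. wasps: 0.55 > 0.4352 → include.
Rate on top 2: 0.4746. aphids: 0.183 < 0.4746 → exclude; stop.
Optimal diet: large flies, wasps — 2 of 4 types.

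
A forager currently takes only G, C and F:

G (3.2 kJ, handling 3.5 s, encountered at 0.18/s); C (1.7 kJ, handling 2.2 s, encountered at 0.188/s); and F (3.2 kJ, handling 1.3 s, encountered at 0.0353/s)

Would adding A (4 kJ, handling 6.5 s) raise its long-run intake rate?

Intake rate on the current diet: R = (0.18×3.2 + 0.188×1.7 + 0.0353×3.2) / (1 + 0.18×3.5 + 0.188×2.2 + 0.0353×1.3) = 1.009/2.089 = 0.4827 kJ/s.
Profitability of A: 4/6.5 = 0.6154 kJ/s.
Since 0.6154 > R, including A increases the long-run rate.

Yes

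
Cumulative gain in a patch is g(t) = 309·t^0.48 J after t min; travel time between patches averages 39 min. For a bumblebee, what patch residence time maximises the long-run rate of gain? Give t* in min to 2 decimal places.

Optimal t* satisfies g'(t*) = g(t*)/(T + t*).
g'(t) = 0.48·309·t^-0.52. Setting 0.48·309·t^-0.52 = 309·t^0.48/(39+t) gives 0.48(39+t) = t, so 0.52·t = 0.48×39.
t* = 0.48×39/0.52 = 36 min.

36.00 min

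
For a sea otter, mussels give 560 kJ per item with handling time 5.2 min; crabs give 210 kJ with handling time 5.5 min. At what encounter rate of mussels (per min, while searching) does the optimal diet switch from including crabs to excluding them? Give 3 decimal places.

At the threshold, the rate on mussels alone equals the profitability of crabs: λ·560/(1 + λ·5.2) = 210/5.5 = 38.18.
Rearranging, λ(560 − 38.18×5.2) = 38.18, so λ = 38.18/361.5 = 0.1056 per min.

0.106 per min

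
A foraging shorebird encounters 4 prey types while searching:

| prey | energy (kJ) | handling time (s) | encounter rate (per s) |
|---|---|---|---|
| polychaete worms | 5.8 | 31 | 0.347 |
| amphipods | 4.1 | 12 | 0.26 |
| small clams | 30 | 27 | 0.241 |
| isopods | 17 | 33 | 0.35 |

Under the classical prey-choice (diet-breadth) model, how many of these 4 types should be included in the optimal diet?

1

E/h in descending order: small clams 1.11, isopods 0.515, amphipods 0.342, polychaete worms 0.187 kJ/s. The optimal diet is the largest prefix of this list for which every included type satisfies E_i/h_i > R on the types above it.
Rate on top 1: 0.9631. isopods: 0.515 < 0.9631 → exclude; stop.
Optimal diet: small clams — 1 of 4 types.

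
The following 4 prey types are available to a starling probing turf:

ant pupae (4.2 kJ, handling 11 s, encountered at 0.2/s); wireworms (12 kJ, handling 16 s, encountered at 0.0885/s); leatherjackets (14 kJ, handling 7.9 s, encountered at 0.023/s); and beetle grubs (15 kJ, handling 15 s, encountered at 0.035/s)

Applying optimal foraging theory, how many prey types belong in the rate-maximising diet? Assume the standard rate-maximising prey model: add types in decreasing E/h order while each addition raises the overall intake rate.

3

Profitabilities (E/h, kJ/s): leatherjackets 1.77, beetle grubs 1, wireworms 0.75, ant pupae 0.382. Add prey in this order while the next type's profitability exceeds the intake rate on those already taken.
Rate on top 1: 0.2725. beetle grubs: 1 > 0.2725 → include.
Rate on top 2: 0.4963. wireworms: 0.75 > 0.4963 → include.
Rate on top 3: 0.6113. ant pupae: 0.382 < 0.6113 → exclude; stop.
Optimal diet: leatherjackets, beetle grubs, wireworms — 3 of 4 types.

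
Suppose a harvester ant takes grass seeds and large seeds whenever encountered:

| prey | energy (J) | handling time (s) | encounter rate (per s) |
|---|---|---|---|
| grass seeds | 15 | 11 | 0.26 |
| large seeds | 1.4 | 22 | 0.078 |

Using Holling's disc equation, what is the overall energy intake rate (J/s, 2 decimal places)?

0.72 J/s

Energy encountered per unit search time: 0.26×15 + 0.078×1.4 = 4.009 J/s.
Handling time per unit search time: 0.26×11 + 0.078×22 = 4.576.
Rate = 4.009/(1 + 4.576) = 0.719 J/s.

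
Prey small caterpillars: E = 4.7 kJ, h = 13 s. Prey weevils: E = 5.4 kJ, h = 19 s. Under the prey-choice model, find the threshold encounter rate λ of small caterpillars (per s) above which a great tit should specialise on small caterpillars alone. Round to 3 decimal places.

0.283 per s

Drop weevils once their profitability E₂/h₂ falls below the rate achievable on small caterpillars alone: E₂/h₂ = λE₁/(1 + λh₁).
Solve for λ: λE₁h₂ = E₂(1 + λh₁) → λ(E₁h₂ − E₂h₁) = E₂ → λ = E₂/(E₁h₂ − E₂h₁).
λ = 5.4/(4.7×19 − 5.4×13) = 5.4/19.1 = 0.2827 per s.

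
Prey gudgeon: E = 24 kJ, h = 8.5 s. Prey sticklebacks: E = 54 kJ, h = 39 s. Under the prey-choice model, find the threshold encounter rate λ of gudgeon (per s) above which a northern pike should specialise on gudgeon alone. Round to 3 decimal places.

0.113 per s

The zero-one rule: include sticklebacks iff E₂/h₂ > λE₁/(1+λh₁). Equality gives the switch point.
λE₁h₂ = E₂ + λE₂h₁ ⇒ λ = E₂/(E₁h₂ − E₂h₁) = 54/(936 − 459) = 0.1132 per s.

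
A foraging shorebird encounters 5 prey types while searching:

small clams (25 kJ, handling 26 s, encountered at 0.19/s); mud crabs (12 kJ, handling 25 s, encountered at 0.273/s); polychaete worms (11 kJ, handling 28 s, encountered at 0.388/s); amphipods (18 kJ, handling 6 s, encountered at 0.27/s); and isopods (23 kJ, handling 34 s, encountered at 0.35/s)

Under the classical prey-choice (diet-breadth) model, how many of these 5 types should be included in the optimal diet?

1

Profitabilities (E/h, kJ/s): amphipods 3, small clams 0.962, isopods 0.676, mud crabs 0.48, polychaete worms 0.393. Add prey in this order while the next type's profitability exceeds the intake rate on those already taken.
Rate on top 1: 1.855. small clams: 0.962 < 1.855 → exclude; stop.
Optimal diet: amphipods — 1 of 5 types.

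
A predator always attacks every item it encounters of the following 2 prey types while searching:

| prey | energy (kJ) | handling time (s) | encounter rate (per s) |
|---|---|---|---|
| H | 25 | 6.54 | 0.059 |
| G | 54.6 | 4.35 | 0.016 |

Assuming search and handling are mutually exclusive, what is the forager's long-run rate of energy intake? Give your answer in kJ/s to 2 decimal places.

1.61 kJ/s

R = Σλ_iE_i / (1 + Σλ_ih_i)
Numerator: 0.059×25 + 0.016×54.6 = 2.349
Denominator: 1 + 0.059×6.54 + 0.016×4.35 = 1.455
R = 2.349/1.455 = 1.614 kJ/s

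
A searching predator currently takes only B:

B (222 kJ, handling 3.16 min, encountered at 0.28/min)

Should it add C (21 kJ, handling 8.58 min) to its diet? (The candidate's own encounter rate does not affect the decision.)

On B alone, R = ΣλE/(1+Σλh) = 62.16/1.885 = 32.98 kJ/min.
C: E/h = 21/8.58 = 2.448 kJ/min.
Since 2.448 < R, time spent handling C is better spent searching.

No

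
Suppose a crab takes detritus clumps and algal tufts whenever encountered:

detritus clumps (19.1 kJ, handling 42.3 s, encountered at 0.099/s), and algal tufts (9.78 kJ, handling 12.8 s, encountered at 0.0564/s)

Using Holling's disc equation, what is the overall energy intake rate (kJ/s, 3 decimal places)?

0.413 kJ/s

Energy encountered per unit search time: 0.099×19.1 + 0.0564×9.78 = 2.442 kJ/s.
Handling time per unit search time: 0.099×42.3 + 0.0564×12.8 = 4.91.
Rate = 2.442/(1 + 4.91) = 0.4133 kJ/s.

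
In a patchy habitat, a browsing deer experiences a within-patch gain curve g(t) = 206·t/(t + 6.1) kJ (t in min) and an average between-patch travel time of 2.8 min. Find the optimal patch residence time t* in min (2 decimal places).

4.13 min

Optimal t* satisfies g'(t*) = g(t*)/(T + t*).
g'(t) = 206·6.1/(t + 6.1)². Setting 206·6.1/(t+6.1)² = 206t/[(t+6.1)(2.8+t)] gives 6.1(2.8+t) = t(t+6.1), so t² = 6.1×2.8 = 17.08.
t* = √17.08 = 4.133 min.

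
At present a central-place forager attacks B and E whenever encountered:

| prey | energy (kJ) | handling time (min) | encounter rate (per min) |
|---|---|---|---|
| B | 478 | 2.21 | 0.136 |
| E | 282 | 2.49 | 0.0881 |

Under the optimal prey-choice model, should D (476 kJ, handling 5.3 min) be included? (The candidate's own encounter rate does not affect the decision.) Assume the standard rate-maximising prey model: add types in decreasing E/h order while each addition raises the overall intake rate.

On B and E alone, R = ΣλE/(1+Σλh) = 89.85/1.52 = 59.12 kJ/min.
D: E/h = 476/5.3 = 89.81 kJ/min.
Since 89.81 > R, including D increases the long-run rate.

Yes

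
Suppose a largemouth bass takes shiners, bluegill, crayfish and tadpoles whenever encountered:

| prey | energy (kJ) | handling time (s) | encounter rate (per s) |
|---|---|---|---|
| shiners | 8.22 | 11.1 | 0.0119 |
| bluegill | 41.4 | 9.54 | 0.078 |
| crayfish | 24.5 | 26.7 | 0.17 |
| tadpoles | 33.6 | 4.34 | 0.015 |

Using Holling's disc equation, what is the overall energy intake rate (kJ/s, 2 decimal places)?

R = (0.0119×8.22 + 0.078×41.4 + 0.17×24.5 + 0.015×33.6) / (1 + 0.0119×11.1 + 0.078×9.54 + 0.17×26.7 + 0.015×4.34) = 7.996/6.48 = 1.234 kJ/s.

1.23 kJ/s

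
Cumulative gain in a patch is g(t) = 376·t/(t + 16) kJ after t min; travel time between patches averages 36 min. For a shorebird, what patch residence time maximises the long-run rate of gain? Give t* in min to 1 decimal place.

Optimal t* satisfies g'(t*) = g(t*)/(T + t*).
g'(t) = 376·16/(t + 16)². Setting 376·16/(t+16)² = 376t/[(t+16)(36+t)] gives 16(36+t) = t(t+16), so t² = 16×36 = 576.
t* = √576 = 24 min.

24.0 min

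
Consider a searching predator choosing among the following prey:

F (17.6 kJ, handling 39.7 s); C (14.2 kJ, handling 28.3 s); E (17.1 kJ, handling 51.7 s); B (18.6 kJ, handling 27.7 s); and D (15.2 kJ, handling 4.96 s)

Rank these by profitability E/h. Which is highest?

In descending order of E/h:
D: 15.2/4.96 = 3.06 kJ/s
B: 18.6/27.7 = 0.671 kJ/s
C: 14.2/28.3 = 0.502 kJ/s
F: 17.6/39.7 = 0.443 kJ/s
E: 17.1/51.7 = 0.331 kJ/s

D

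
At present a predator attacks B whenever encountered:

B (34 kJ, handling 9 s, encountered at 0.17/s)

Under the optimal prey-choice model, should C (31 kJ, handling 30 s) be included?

No

Current rate: (0.17×34)/(1 + 0.17×9) = 2.285 kJ/s.
C: E/h = 31/30 = 1.033 kJ/s.
Since 1.033 < R, time spent handling C is better spent searching.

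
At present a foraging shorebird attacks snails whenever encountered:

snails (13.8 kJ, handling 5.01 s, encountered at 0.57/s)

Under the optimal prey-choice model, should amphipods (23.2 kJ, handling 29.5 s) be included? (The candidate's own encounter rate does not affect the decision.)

No

Current rate: (0.57×13.8)/(1 + 0.57×5.01) = 2.04 kJ/s.
Profitability of amphipods: 23.2/29.5 = 0.7864 kJ/s.
Since 0.7864 < R, time spent handling amphipods is better spent searching.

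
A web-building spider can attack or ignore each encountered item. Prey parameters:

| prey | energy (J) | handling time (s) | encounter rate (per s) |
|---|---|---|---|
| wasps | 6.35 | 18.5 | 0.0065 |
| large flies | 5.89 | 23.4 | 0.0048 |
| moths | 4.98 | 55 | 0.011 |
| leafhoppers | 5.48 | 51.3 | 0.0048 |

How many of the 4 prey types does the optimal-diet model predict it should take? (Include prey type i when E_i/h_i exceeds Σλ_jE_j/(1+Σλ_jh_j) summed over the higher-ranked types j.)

E/h in descending order: wasps 0.343, large flies 0.252, leafhoppers 0.107, moths 0.0905 J/s. The optimal diet is the largest prefix of this list for which every included type satisfies E_i/h_i > R on the types above it.
Rate on top 1: 0.03684. large flies: 0.252 > 0.03684 → include.
Rate on top 2: 0.05642. leafhoppers: 0.107 > 0.05642 → include.
Rate on top 3: 0.06482. moths: 0.0905 > 0.06482 → include.
Optimal diet: wasps, large flies, leafhoppers, moths — 4 of 4 types.

4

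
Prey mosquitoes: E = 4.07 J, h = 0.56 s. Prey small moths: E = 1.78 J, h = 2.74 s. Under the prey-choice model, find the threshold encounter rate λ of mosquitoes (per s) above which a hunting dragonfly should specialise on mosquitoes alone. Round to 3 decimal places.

0.175 per s

At the threshold, the rate on mosquitoes alone equals the profitability of small moths: λ·4.07/(1 + λ·0.56) = 1.78/2.74 = 0.6496.
Rearranging, λ(4.07 − 0.6496×0.56) = 0.6496, so λ = 0.6496/3.706 = 0.1753 per s.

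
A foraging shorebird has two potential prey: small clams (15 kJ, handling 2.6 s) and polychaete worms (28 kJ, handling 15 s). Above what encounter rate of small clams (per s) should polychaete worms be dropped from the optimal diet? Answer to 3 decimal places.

0.184 per s

At the threshold, the rate on small clams alone equals the profitability of polychaete worms: λ·15/(1 + λ·2.6) = 28/15 = 1.867.
Rearranging, λ(15 − 1.867×2.6) = 1.867, so λ = 1.867/10.15 = 0.184 per s.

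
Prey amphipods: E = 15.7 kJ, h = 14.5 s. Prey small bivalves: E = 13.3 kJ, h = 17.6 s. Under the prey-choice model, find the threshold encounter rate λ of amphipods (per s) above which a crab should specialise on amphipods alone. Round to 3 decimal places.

0.159 per s

Drop small bivalves once their profitability E₂/h₂ falls below the rate achievable on amphipods alone: E₂/h₂ = λE₁/(1 + λh₁).
Solve for λ: λE₁h₂ = E₂(1 + λh₁) → λ(E₁h₂ − E₂h₁) = E₂ → λ = E₂/(E₁h₂ − E₂h₁).
λ = 13.3/(15.7×17.6 − 13.3×14.5) = 13.3/83.47 = 0.1593 per s.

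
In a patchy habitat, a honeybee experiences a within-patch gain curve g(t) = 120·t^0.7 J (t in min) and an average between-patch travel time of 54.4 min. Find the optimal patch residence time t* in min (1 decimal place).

By the marginal value theorem, leave when the instantaneous gain rate g'(t) equals the habitat-wide average g(t)/(T + t).
g'(t) = 0.7·120·t^-0.3. Setting 0.7·120·t^-0.3 = 120·t^0.7/(54.4+t) gives 0.7(54.4+t) = t, so 0.30·t = 0.7×54.4.
t* = 0.7×54.4/0.30 = 126.9 min.

126.9 min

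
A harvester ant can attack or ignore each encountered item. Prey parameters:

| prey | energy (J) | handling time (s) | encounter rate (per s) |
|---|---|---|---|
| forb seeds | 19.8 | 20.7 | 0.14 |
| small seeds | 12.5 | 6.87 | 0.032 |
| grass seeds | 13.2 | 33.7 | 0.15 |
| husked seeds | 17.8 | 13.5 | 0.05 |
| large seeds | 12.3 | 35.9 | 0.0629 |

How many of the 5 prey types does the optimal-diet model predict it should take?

E/h in descending order: small seeds 1.82, husked seeds 1.32, forb seeds 0.957, grass seeds 0.392, large seeds 0.343 J/s. The optimal diet is the largest prefix of this list for which every included type satisfies E_i/h_i > R on the types above it.
Rate on top 1: 0.3279. husked seeds: 1.32 > 0.3279 → include.
Rate on top 2: 0.6808. forb seeds: 0.957 > 0.6808 → include.
Rate on top 3: 0.8475. grass seeds: 0.392 < 0.8475 → exclude; stop.
Optimal diet: small seeds, husked seeds, forb seeds — 3 of 5 types.

3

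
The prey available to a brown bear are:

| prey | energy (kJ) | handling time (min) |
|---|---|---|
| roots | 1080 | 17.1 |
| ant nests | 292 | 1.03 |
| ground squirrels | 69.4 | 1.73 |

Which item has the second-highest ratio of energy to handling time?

roots

Profitability E/h (kJ/min): roots = 1080/17.1 = 63.2, ant nests = 292/1.03 = 283, ground squirrels = 69.4/1.73 = 40.1.
Ranked: ant nests > roots > ground squirrels.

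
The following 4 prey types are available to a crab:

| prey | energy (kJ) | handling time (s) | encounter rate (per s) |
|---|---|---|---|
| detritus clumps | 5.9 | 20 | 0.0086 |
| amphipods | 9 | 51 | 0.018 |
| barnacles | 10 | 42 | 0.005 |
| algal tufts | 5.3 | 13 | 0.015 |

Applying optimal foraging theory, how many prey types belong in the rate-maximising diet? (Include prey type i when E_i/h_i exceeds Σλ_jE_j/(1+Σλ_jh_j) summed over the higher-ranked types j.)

Rank by E/h (kJ/s): algal tufts 0.408, detritus clumps 0.295, barnacles 0.238, amphipods 0.176. Include each in turn until the next type's E/h falls below the running intake rate.
Rate on top 1: 0.06653. detritus clumps: 0.295 > 0.06653 → include.
Rate on top 2: 0.09527. barnacles: 0.238 > 0.09527 → include.
Rate on top 3: 0.1143. amphipods: 0.176 > 0.1143 → include.
Optimal diet: algal tufts, detritus clumps, barnacles, amphipods — 4 of 4 types.

4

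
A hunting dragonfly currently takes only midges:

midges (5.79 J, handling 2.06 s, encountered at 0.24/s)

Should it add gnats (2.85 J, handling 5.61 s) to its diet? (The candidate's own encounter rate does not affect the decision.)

On midges alone, R = ΣλE/(1+Σλh) = 1.39/1.494 = 0.9299 J/s.
Profitability of gnats: 2.85/5.61 = 0.508 J/s.
0.508 < 0.9299, so adding gnats would lower the average — exclude it.

No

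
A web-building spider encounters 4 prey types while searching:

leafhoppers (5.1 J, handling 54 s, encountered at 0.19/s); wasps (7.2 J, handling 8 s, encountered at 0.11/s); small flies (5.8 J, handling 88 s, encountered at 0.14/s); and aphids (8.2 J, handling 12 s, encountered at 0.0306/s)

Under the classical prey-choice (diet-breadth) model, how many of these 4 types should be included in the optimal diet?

2

E/h in descending order: wasps 0.9, aphids 0.683, leafhoppers 0.0944, small flies 0.0659 J/s. The optimal diet is the largest prefix of this list for which every included type satisfies E_i/h_i > R on the types above it.
Rate on top 1: 0.4213. aphids: 0.683 > 0.4213 → include.
Rate on top 2: 0.4641. leafhoppers: 0.0944 < 0.4641 → exclude; stop.
Optimal diet: wasps, aphids — 2 of 4 types.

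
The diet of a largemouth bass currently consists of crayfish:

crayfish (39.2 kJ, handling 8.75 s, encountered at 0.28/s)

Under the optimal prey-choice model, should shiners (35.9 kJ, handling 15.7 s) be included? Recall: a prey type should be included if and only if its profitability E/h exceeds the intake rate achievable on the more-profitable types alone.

Current rate: (0.28×39.2)/(1 + 0.28×8.75) = 3.181 kJ/s.
shiners: E/h = 35.9/15.7 = 2.287 kJ/s.
2.287 < 3.181, so adding shiners would lower the average — exclude it.

No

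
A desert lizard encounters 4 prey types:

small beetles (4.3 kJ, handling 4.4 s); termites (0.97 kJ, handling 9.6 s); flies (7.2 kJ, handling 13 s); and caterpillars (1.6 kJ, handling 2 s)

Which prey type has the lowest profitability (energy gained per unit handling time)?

termites

In descending order of E/h:
small beetles: 4.3/4.4 = 0.977 kJ/s
caterpillars: 1.6/2 = 0.8 kJ/s
flies: 7.2/13 = 0.554 kJ/s
termites: 0.97/9.6 = 0.101 kJ/s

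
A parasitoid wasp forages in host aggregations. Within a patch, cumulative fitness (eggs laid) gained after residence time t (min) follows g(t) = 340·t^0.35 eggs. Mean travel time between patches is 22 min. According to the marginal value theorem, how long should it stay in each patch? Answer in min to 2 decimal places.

11.85 min

Maximise g(t)/(T+t): set derivative to zero → g'(t)(T+t) = g(t).
g'(t) = 0.35·340·t^-0.65. Setting 0.35·340·t^-0.65 = 340·t^0.35/(22+t) gives 0.35(22+t) = t, so 0.65·t = 0.35×22.
t* = 0.35×22/0.65 = 11.85 min.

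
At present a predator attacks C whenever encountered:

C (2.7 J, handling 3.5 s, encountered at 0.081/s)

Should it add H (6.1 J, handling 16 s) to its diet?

Yes

Intake rate on the current diet: R = (0.081×2.7) / (1 + 0.081×3.5) = 0.2187/1.284 = 0.1704 J/s.
H: E/h = 6.1/16 = 0.3812 J/s.
Since 0.3812 > R, including H increases the long-run rate.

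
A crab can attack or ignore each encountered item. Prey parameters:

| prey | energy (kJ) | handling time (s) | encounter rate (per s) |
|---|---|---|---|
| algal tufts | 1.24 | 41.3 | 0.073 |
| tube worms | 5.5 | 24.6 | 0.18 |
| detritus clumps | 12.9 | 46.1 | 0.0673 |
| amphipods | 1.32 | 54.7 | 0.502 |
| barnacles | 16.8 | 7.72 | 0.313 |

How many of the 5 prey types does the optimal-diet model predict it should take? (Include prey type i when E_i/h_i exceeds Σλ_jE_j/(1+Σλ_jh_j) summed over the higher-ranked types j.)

1

Profitabilities (E/h, kJ/s): barnacles 2.18, detritus clumps 0.28, tube worms 0.224, algal tufts 0.03, amphipods 0.0241. Add prey in this order while the next type's profitability exceeds the intake rate on those already taken.
Rate on top 1: 1.539. detritus clumps: 0.28 < 1.539 → exclude; stop.
Optimal diet: barnacles — 1 of 5 types.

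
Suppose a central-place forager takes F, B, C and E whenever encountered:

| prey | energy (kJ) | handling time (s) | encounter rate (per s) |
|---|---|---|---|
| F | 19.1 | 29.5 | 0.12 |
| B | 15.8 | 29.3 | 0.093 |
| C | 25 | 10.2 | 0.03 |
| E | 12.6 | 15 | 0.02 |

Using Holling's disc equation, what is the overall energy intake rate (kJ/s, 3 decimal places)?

0.605 kJ/s

Energy encountered per unit search time: 0.12×19.1 + 0.093×15.8 + 0.03×25 + 0.02×12.6 = 4.763 kJ/s.
Handling time per unit search time: 0.12×29.5 + 0.093×29.3 + 0.03×10.2 + 0.02×15 = 6.871.
Rate = 4.763/(1 + 6.871) = 0.6052 kJ/s.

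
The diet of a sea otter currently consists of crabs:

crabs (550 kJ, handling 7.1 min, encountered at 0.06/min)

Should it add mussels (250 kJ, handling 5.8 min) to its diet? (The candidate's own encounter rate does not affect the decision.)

Current rate: (0.06×550)/(1 + 0.06×7.1) = 23.14 kJ/min.
Profitability of mussels: 250/5.8 = 43.1 kJ/min.
43.1 > 23.14, so adding mussels raises the average — include it.

Yes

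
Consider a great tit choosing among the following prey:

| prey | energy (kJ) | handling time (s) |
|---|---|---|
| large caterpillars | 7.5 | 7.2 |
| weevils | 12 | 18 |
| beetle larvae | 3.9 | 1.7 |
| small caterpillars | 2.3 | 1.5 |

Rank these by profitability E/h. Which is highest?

In descending order of E/h:
beetle larvae: 3.9/1.7 = 2.29 kJ/s
small caterpillars: 2.3/1.5 = 1.53 kJ/s
large caterpillars: 7.5/7.2 = 1.04 kJ/s
weevils: 12/18 = 0.667 kJ/s

beetle larvae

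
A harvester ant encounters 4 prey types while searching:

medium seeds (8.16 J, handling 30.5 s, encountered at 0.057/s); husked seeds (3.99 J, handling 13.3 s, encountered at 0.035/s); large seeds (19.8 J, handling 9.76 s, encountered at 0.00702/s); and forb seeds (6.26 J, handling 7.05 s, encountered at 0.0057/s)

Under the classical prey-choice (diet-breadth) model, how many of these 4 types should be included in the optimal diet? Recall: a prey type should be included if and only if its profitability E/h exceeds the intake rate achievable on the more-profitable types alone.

4

E/h in descending order: large seeds 2.03, forb seeds 0.888, husked seeds 0.3, medium seeds 0.268 J/s. The optimal diet is the largest prefix of this list for which every included type satisfies E_i/h_i > R on the types above it.
Rate on top 1: 0.1301. forb seeds: 0.888 > 0.1301 → include.
Rate on top 2: 0.1576. husked seeds: 0.3 > 0.1576 → include.
Rate on top 3: 0.1997. medium seeds: 0.268 > 0.1997 → include.
Optimal diet: large seeds, forb seeds, husked seeds, medium seeds — 4 of 4 types.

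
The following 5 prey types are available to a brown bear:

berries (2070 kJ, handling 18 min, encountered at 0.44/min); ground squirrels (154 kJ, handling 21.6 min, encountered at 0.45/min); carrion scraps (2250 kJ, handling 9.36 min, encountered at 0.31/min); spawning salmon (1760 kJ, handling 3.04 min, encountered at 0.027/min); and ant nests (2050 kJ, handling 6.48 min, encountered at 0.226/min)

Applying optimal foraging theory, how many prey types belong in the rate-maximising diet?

3

E/h in descending order: spawning salmon 579, ant nests 316, carrion scraps 240, berries 115, ground squirrels 7.13 kJ/min. The optimal diet is the largest prefix of this list for which every included type satisfies E_i/h_i > R on the types above it.
Rate on top 1: 43.92. ant nests: 316 > 43.92 → include.
Rate on top 2: 200.6. carrion scraps: 240 > 200.6 → include.
Rate on top 3: 221.8. berries: 115 < 221.8 → exclude; stop.
Optimal diet: spawning salmon, ant nests, carrion scraps — 3 of 5 types.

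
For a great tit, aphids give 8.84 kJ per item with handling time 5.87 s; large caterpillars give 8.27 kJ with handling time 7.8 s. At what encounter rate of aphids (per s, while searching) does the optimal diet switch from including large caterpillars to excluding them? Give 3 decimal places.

Drop large caterpillars once their profitability E₂/h₂ falls below the rate achievable on aphids alone: E₂/h₂ = λE₁/(1 + λh₁).
Solve for λ: λE₁h₂ = E₂(1 + λh₁) → λ(E₁h₂ − E₂h₁) = E₂ → λ = E₂/(E₁h₂ − E₂h₁).
λ = 8.27/(8.84×7.8 − 8.27×5.87) = 8.27/20.41 = 0.4053 per s.

0.405 per s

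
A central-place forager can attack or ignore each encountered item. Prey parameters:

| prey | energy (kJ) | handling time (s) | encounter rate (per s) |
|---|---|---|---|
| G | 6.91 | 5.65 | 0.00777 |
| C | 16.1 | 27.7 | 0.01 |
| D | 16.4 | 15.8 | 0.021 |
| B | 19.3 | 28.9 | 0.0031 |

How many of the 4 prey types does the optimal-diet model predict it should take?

Rank by E/h (kJ/s): G 1.22, D 1.04, B 0.668, C 0.581. Include each in turn until the next type's E/h falls below the running intake rate.
Rate on top 1: 0.05143. D: 1.04 > 0.05143 → include.
Rate on top 2: 0.2894. B: 0.668 > 0.2894 → include.
Rate on top 3: 0.3125. C: 0.581 > 0.3125 → include.
Optimal diet: G, D, B, C — 4 of 4 types.

4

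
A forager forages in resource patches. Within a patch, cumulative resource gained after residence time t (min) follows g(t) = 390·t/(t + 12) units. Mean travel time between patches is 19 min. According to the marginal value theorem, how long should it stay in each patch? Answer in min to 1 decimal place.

Maximise g(t)/(T+t): set derivative to zero → g'(t)(T+t) = g(t).
g'(t) = 390·12/(t + 12)². Setting 390·12/(t+12)² = 390t/[(t+12)(19+t)] gives 12(19+t) = t(t+12), so t² = 12×19 = 228.
t* = √228 = 15.1 min.

15.1 min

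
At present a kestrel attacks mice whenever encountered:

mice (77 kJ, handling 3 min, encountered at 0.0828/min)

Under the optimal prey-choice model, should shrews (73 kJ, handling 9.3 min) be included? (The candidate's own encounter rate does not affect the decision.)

Yes

Intake rate on the current diet: R = (0.0828×77) / (1 + 0.0828×3) = 6.376/1.248 = 5.107 kJ/min.
Profitability of shrews: 73/9.3 = 7.849 kJ/min.
7.849 > 5.107, so adding shrews raises the average — include it.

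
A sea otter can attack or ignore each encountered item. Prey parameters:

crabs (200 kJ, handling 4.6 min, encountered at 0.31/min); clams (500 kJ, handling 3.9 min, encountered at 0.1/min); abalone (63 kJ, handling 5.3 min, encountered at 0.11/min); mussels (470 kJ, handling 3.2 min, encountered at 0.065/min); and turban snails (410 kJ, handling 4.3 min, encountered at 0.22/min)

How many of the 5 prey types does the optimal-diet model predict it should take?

3

E/h in descending order: mussels 147, clams 128, turban snails 95.3, crabs 43.5, abalone 11.9 kJ/min. The optimal diet is the largest prefix of this list for which every included type satisfies E_i/h_i > R on the types above it.
Rate on top 1: 25.29. clams: 128 > 25.29 → include.
Rate on top 2: 50.41. turban snails: 95.3 > 50.41 → include.
Rate on top 3: 67.12. crabs: 43.5 < 67.12 → exclude; stop.
Optimal diet: mussels, clams, turban snails — 3 of 5 types.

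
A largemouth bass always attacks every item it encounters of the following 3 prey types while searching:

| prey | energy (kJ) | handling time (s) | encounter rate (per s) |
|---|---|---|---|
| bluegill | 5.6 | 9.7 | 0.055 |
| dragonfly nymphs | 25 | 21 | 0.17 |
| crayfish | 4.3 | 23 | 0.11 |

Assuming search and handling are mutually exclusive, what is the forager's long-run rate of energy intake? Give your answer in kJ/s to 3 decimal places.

0.659 kJ/s

R = (0.055×5.6 + 0.17×25 + 0.11×4.3) / (1 + 0.055×9.7 + 0.17×21 + 0.11×23) = 5.031/7.633 = 0.6591 kJ/s.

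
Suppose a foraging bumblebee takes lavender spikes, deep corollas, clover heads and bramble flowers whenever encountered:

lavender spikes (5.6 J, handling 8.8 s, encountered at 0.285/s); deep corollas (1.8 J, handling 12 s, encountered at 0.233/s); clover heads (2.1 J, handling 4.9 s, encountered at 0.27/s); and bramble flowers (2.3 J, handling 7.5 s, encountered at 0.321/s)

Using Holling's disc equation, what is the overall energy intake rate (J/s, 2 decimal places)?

0.33 J/s

Energy encountered per unit search time: 0.285×5.6 + 0.233×1.8 + 0.27×2.1 + 0.321×2.3 = 3.321 J/s.
Handling time per unit search time: 0.285×8.8 + 0.233×12 + 0.27×4.9 + 0.321×7.5 = 9.035.
Rate = 3.321/(1 + 9.035) = 0.3309 J/s.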